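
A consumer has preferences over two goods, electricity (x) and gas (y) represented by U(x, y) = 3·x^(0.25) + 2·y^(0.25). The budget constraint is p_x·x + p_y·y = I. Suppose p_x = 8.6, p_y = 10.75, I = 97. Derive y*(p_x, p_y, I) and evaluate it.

y* = 3.1664

Numerically y/x = 0.432512, so x* = 97/(8.6 + 10.75·0.432512) = 7.321 and y* = 0.432512·7.321 = 3.1664.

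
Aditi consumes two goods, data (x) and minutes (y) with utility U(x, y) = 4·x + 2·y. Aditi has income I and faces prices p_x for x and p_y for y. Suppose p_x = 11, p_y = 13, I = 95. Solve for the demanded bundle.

Perfect substitutes: compare marginal utility per dollar. 4/p_x vs 2/p_y → 0.3636 vs 0.1538.
x gives more utility per dollar, so spend all income on x: x* = I/p_x, y* = 0.
Numerically: x* = 8.6364, y* = 0.

x* = 8.6364, y* = 0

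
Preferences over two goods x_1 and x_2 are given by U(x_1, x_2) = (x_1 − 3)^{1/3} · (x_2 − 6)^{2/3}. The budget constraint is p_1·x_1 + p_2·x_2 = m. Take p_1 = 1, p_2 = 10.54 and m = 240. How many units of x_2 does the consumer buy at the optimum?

x_2* = 16.9905

Let x_1' = x_1−3, x_2' = x_2−6. MRS = (1/2)·x_2'/x_1' = p_1/p_2.
After buying the subsistence bundle (3, 6), a share 1/3 of the remaining income goes to x_1: x_1* = 3 + 1/3·(m − 3p_1 − 6p_2)/p_1.
Discretionary income = 240 − 3·1 − 6·10.54 = 173.76; x_2* = 6 + 2/3·173.76/10.54 = 16.9905.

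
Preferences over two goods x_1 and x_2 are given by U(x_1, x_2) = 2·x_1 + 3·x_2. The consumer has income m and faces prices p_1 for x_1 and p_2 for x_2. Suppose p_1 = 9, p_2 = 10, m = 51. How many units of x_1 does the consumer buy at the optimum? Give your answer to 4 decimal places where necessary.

x_2 gives more utility per dollar, so spend all income on x_2: x_2* = m/p_2, x_1* = 0.
Numerically: x_1* = 0, x_2* = 5.1.

x_1* = 0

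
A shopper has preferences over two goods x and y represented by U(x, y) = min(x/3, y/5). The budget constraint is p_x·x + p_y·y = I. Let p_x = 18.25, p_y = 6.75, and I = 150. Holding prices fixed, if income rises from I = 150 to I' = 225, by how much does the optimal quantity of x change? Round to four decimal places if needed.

Δx* = 2.5424

With perfect complements, no substitution: consume in ratio x:y = 3:5.
Budget: p_x·x + p_y·(5/3)·x = I, so (3·p_x + 5·p_y)·x = 3·I.
Demand: x*(p_x,p_y,I) = 3·I/(3·p_x + 5·p_y), y* = 5·I/(3·p_x + 5·p_y).
Here 3·18.25 + 5·6.75 = 88.5, giving x* = 5.0847.
At I' = 225: x* = 7.6271. Change: 7.6271 − 5.0847 = 2.5424.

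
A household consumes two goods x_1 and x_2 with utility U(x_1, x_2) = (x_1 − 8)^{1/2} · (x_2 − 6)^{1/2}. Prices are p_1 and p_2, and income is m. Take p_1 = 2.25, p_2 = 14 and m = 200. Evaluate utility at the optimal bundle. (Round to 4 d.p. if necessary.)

MRS = (x_2−6)/(x_1−8). Tangency with p_1/p_2 gives x_2−6 = (p_1/p_2)·(x_1−8).
Substituting into the budget: x_1* = 8 + 0.5·(m − 8·p_1 − 6·p_2)/p_1, and x_2* = 6 + 0.5·(…)/p_2.
Discretionary income = 200 − 8·2.25 − 6·14 = 98; x_1* = 8 + 0.5·98/2.25 = 29.7778; x_2* = 6 + 0.5·98/14 = 9.5.
Utility at the optimum: U(29.7778, 9.5) = 8.7305.

V = 8.7305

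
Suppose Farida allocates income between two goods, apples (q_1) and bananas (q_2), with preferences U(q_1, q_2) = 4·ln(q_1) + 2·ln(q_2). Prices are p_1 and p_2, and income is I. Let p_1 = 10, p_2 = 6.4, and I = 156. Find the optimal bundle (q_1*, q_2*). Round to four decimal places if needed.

q_1* = 10.4, q_2* = 8.125

MU_q_1/MU_q_2 = (4·q_2)/(2·q_1); tangency sets this equal to p_1/p_2.
Rearranging, p_2·q_2 = (1/2)·p_1·q_1. Substituting into the budget gives p_1·q_1·(1 + (1/2)) = I.
Demand: q_1*(p_1,p_2,I) = 2/3·I/p_1 and q_2* = 1/3·I/p_2.
At p_1=10, p_2=6.4, I=156: q_1* = 2/3·156/10 = 10.4, q_2* = 8.125.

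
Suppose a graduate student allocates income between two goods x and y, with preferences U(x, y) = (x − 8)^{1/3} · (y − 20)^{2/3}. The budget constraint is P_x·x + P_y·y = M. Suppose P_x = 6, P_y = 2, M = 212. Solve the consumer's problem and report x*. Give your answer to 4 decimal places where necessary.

After buying the subsistence bundle (8, 20), a share 1/3 of the remaining income goes to x: x* = 8 + 1/3·(M − 8P_x − 20P_y)/P_x.
Discretionary income = 212 − 8·6 − 20·2 = 124; x* = 8 + 1/3·124/6 = 14.8889.

x* = 14.8889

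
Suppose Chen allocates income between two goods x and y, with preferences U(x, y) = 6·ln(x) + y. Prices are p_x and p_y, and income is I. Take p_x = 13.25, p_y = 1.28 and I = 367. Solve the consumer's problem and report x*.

x* = 0.5796

Set MRS = p_x/p_y: (6/x)/1 = p_x/p_y.
So x*(p_x,p_y) = 6·p_y/p_x, independent of income; and y* = (I − 6·p_y)/p_y.
At the given prices: x* = 6·1.28/13.25 = 0.5796.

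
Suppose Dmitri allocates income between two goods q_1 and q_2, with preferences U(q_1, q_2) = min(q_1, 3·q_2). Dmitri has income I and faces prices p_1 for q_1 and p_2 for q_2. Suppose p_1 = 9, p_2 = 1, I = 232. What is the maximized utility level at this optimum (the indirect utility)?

V = 24.8571

With perfect complements, no substitution: consume in ratio q_1:q_2 = 3:1.
Budget: p_1·q_1 + p_2·(1/3)·q_1 = I, so (3·p_1 + p_2)·q_1 = 3·I.
Demand: q_1*(p_1,p_2,I) = 3·I/(3·p_1 + p_2), q_2* = I/(3·p_1 + p_2).
Here 3·9 + 1 = 28, giving q_1* = 24.8571 and q_2* = 8.2857.
Utility at the optimum: U(24.8571, 8.2857) = 24.8571.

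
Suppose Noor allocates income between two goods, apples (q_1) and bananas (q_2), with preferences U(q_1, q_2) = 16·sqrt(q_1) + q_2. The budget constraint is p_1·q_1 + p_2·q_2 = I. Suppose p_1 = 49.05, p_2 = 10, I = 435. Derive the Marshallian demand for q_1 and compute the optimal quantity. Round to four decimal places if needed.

Utility is quasi-linear in q_2; the FOC for q_1 is 8/√q_1 = p_1/p_2.
Solve: √q_1 = 8·p_2/p_1, so q_1*(p_1,p_2) = (8·p_2/p_1)², and q_2* = (I − p_1·q_1*)/p_2.
Plugging in: q_1* = (8·10/49.05)² = 2.6601.

q_1* = 2.6601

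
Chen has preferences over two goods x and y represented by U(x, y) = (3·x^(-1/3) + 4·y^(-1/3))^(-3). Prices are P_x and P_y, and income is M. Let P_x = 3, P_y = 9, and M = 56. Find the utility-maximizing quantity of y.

MRS = MU_x/MU_y = (3/4)·(y/x)^(4/3). Set equal to P_x/P_y.
Hence y/x = ((4/3)·P_x/P_y)^(1/(4/3)), i.e. raised to the 0.75 power.
With the ratio pinned down, the budget gives x* = M/(P_x + P_y·(y/x)) and y* = (y/x)·x*.
Numerically y/x = 0.544331, so x* = 56/(3 + 9·0.544331) = 7.0895 and y* = 0.544331·7.0895 = 3.859.

y* = 3.859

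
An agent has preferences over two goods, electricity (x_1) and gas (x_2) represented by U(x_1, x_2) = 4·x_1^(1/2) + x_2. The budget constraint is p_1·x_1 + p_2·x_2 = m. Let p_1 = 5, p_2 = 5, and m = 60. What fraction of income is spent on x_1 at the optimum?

share on x_1 = 0.3333

Set MRS = p_1/p_2: 2·x_1^(−1/2) = p_1/p_2.
Thus x_1* = (2·p_2/p_1)² — independent of m — with the rest of income spent on x_2.
Plugging in: x_1* = (2·5/5)² = 4, x_2* = 8.
Expenditure on x_1: 5·4 = 20; share = 0.3333.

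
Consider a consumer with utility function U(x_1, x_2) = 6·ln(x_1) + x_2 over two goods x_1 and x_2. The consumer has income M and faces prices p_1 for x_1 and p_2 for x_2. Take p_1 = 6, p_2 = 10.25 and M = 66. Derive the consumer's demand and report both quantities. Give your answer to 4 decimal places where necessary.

So x_1*(p_1,p_2) = 6·p_2/p_1, independent of income; and x_2* = (M − 6·p_2)/p_2.
At the given prices: x_1* = 6·10.25/6 = 10.25, and x_2* = 0.439.

x_1* = 10.25, x_2* = 0.439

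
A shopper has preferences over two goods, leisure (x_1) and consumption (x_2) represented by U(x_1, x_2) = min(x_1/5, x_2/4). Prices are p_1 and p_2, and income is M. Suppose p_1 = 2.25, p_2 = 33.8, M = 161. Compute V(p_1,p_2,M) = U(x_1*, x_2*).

Leontief preferences: the optimum is at the kink where x_1/5 = x_2/4, i.e. x_2 = (4/5)·x_1.
Budget: p_1·x_1 + p_2·(4/5)·x_1 = M, so (5·p_1 + 4·p_2)·x_1 = 5·M.
Demand: x_1*(p_1,p_2,M) = 5·M/(5·p_1 + 4·p_2), x_2* = 4·M/(5·p_1 + 4·p_2).
Here 5·2.25 + 4·33.8 = 146.45, giving x_1* = 5.4968 and x_2* = 4.3974.
Utility at the optimum: U(5.4968, 4.3974) = 1.0994.

V = 1.0994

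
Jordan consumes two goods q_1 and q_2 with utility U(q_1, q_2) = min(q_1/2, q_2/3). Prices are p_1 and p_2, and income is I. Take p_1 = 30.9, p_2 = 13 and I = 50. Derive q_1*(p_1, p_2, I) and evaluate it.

q_1* = 0.9921

Leontief preferences: the optimum is at the kink where q_1/2 = q_2/3, i.e. q_2 = (3/2)·q_1.
Budget: p_1·q_1 + p_2·(3/2)·q_1 = I, so (2·p_1 + 3·p_2)·q_1 = 2·I.
Demand: q_1*(p_1,p_2,I) = 2·I/(2·p_1 + 3·p_2), q_2* = 3·I/(2·p_1 + 3·p_2).
Here 2·30.9 + 3·13 = 100.8, giving q_1* = 0.9921.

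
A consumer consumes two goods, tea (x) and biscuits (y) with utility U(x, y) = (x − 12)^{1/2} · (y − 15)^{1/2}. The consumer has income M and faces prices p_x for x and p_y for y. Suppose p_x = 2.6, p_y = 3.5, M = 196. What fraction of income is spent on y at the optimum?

share on y = 0.5543

This is Cobb-Douglas in (x−12, y−15): tangency gives 0.5·p_y·(y−15) = 0.5·p_x·(x−12).
Substituting into the budget: x* = 12 + 0.5·(M − 12·p_x − 15·p_y)/p_x, and y* = 15 + 0.5·(…)/p_y.
Discretionary income = 196 − 12·2.6 − 15·3.5 = 112.3; x* = 12 + 0.5·112.3/2.6 = 33.5962; y* = 15 + 0.5·112.3/3.5 = 31.0429.
Expenditure on y: 3.5·31.0429 = 108.65; share = 0.5543.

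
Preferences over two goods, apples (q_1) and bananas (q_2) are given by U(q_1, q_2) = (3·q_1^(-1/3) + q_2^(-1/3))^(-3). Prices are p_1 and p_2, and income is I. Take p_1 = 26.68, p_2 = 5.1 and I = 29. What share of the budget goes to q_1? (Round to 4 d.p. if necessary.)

share on q_1 = 0.7752

From the CES first-order condition, 3·(q_2/q_1)^(4/3) = p_1/p_2.
Solve for the ratio: q_2/q_1 = [(1/3)·p_1/p_2]^(0.75).
Substitute q_2 = (q_2/q_1)·q_1 into the budget: q_1* = I/(p_1 + p_2·(q_2/q_1)).
Numerically q_2/q_1 = 1.517472, so q_1* = 29/(26.68 + 5.1·1.517472) = 0.8426 and q_2* = 1.517472·0.8426 = 1.2786.
Expenditure on q_1: 26.68·0.8426 = 22.4794; share = 0.7752.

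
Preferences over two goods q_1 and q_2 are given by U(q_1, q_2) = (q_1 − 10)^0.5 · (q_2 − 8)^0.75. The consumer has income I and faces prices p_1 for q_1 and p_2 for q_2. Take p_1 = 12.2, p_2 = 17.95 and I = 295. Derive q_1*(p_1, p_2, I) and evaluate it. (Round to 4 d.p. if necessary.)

MRS = (2/3)·(q_2−8)/(q_1−10). Tangency with p_1/p_2 gives q_2−8 = (3/2)·(p_1/p_2)·(q_1−10).
Substituting into the budget: q_1* = 10 + 0.4·(I − 10·p_1 − 8·p_2)/p_1, and q_2* = 8 + 0.6·(…)/p_2.
Discretionary income = 295 − 10·12.2 − 8·17.95 = 29.4; q_1* = 10 + 0.4·29.4/12.2 = 10.9639.

q_1* = 10.9639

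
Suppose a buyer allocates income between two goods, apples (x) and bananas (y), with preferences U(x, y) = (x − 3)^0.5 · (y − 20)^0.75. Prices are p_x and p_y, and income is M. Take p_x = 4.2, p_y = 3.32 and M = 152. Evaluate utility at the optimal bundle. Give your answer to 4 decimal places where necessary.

V = 18.2524

This is Cobb-Douglas in (x−3, y−20): tangency gives 0.5·p_y·(y−20) = 0.75·p_x·(x−3).
Substituting into the budget: x* = 3 + 0.4·(M − 3·p_x − 20·p_y)/p_x, and y* = 20 + 0.6·(…)/p_y.
Discretionary income = 152 − 3·4.2 − 20·3.32 = 73; x* = 3 + 0.4·73/4.2 = 9.9524; y* = 20 + 0.6·73/3.32 = 33.1928.
Utility at the optimum: U(9.9524, 33.1928) = 18.2524.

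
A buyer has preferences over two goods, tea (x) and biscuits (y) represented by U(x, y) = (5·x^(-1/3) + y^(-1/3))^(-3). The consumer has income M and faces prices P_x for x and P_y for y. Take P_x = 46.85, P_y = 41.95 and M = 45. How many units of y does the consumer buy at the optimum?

MRS = MU_x/MU_y = 5·(y/x)^(4/3). Set equal to P_x/P_y.
Hence y/x = ((1/5)·P_x/P_y)^(1/(4/3)), i.e. raised to the 0.75 power.
Substitute y = (y/x)·x into the budget: x* = M/(P_x + P_y·(y/x)).
Numerically y/x = 0.324904, so x* = 45/(46.85 + 41.95·0.324904) = 0.7441 and y* = 0.324904·0.7441 = 0.2417.

y* = 0.2417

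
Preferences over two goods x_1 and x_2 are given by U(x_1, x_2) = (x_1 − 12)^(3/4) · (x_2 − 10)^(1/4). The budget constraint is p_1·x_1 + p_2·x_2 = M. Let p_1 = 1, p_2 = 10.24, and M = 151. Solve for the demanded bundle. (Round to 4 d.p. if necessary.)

x_1* = 39.45, x_2* = 10.8936

MRS = 3·(x_2−10)/(x_1−12). Tangency with p_1/p_2 gives x_2−10 = (1/3)·(p_1/p_2)·(x_1−12).
After buying the subsistence bundle (12, 10), a share 0.75 of the remaining income goes to x_1: x_1* = 12 + 0.75·(M − 12p_1 − 10p_2)/p_1.
Discretionary income = 151 − 12·1 − 10·10.24 = 36.6; x_1* = 12 + 0.75·36.6/1 = 39.45; x_2* = 10 + 0.25·36.6/10.24 = 10.8936.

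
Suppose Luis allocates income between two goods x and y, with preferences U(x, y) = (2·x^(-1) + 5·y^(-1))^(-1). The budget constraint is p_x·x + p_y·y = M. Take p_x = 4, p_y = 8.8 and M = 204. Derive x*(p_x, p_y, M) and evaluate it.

x* = 15.2457

MRS = MU_x/MU_y = (2/5)·(y/x)^(2). Set equal to p_x/p_y.
Solve for the ratio: y/x = [(5/2)·p_x/p_y]^(0.5).
Substitute y = (y/x)·x into the budget: x* = M/(p_x + p_y·(y/x)).
Numerically y/x = 1.066004, so x* = 204/(4 + 8.8·1.066004) = 15.2457.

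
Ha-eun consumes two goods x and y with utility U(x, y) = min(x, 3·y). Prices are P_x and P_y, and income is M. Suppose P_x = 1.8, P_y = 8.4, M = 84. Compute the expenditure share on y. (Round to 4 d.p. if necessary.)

share on y = 0.6087

Leontief preferences: the optimum is at the kink where x/3 = y/1, i.e. y = (1/3)·x.
Budget: P_x·x + P_y·(1/3)·x = M, so (3·P_x + P_y)·x = 3·M.
Demand: x*(P_x,P_y,M) = 3·M/(3·P_x + P_y), y* = M/(3·P_x + P_y).
Here 3·1.8 + 8.4 = 13.8, giving x* = 18.2609 and y* = 6.087.
Expenditure on y: 8.4·6.087 = 51.1304; share = 0.6087.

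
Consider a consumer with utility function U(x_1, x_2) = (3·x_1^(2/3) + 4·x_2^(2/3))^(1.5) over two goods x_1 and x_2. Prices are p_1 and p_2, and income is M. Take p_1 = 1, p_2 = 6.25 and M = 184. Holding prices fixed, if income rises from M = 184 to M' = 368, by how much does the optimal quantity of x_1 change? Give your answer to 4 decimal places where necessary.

Δx_1* = 173.4734

From the CES first-order condition, (3/4)·(x_2/x_1)^(1/3) = p_1/p_2.
Solve for the ratio: x_2/x_1 = [(4/3)·p_1/p_2]^(3).
Substitute x_2 = (x_2/x_1)·x_1 into the budget: x_1* = M/(p_1 + p_2·(x_2/x_1)).
Numerically x_2/x_1 = 0.009709, so x_1* = 184/(1 + 6.25·0.009709) = 173.4734.
At M' = 368: x_1* = 346.9468. Change: 346.9468 − 173.4734 = 173.4734.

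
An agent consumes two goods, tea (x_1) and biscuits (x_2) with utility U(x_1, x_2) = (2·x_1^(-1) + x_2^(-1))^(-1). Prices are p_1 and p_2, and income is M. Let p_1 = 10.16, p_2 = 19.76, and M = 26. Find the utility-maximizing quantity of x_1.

x_1* = 1.2885

MU_x_1 ∝ 2·x_1^(-2), MU_x_2 ∝ x_2^(-2), so MRS = 2·(x_2/x_1)^(2) = p_1/p_2.
Solve for the ratio: x_2/x_1 = [(1/2)·p_1/p_2]^(0.5).
Substitute x_2 = (x_2/x_1)·x_1 into the budget: x_1* = M/(p_1 + p_2·(x_2/x_1)).
Numerically x_2/x_1 = 0.507036, so x_1* = 26/(10.16 + 19.76·0.507036) = 1.2885.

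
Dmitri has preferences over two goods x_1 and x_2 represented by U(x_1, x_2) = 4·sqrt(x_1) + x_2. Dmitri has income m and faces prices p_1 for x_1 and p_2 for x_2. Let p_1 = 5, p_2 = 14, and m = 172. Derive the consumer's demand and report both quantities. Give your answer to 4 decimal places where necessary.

Set MRS = p_1/p_2: 2·x_1^(−1/2) = p_1/p_2.
Thus x_1* = (2·p_2/p_1)² — independent of m — with the rest of income spent on x_2.
Plugging in: x_1* = (2·14/5)² = 31.36, x_2* = 1.0857.

x_1* = 31.36, x_2* = 1.0857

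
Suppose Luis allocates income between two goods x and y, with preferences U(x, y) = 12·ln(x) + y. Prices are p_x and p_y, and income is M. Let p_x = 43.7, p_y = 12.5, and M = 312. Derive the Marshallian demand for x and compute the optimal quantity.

MU_x = 12/x, MU_y = 1. Tangency: 12/x = p_x/p_y.
So x*(p_x,p_y) = 12·p_y/p_x, independent of income; and y* = (M − 12·p_y)/p_y.
At the given prices: x* = 12·12.5/43.7 = 3.4325.

x* = 3.4325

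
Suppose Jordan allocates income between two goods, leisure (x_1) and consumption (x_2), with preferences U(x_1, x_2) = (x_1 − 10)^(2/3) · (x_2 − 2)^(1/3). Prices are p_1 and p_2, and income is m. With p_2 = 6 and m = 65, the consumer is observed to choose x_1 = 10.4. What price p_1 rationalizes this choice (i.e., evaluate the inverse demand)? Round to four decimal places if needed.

MRS = 2·(x_2−2)/(x_1−10). Tangency with p_1/p_2 gives x_2−2 = (1/2)·(p_1/p_2)·(x_1−10).
Substituting into the budget: x_1* = 10 + 2/3·(m − 10·p_1 − 2·p_2)/p_1, and x_2* = 2 + 1/3·(…)/p_2.
Set x_1* = 10.4 in the demand function and solve for p_1: p_1 = 5.

p_1 = 5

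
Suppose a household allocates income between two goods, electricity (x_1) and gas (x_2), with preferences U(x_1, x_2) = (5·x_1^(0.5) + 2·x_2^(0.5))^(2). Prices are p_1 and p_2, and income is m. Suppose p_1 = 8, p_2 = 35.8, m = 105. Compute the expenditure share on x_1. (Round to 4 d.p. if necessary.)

share on x_1 = 0.9655

From the CES first-order condition, (5/2)·(x_2/x_1)^(0.5) = p_1/p_2.
Solve for the ratio: x_2/x_1 = [(2/5)·p_1/p_2]^(2).
With the ratio pinned down, the budget gives x_1* = m/(p_1 + p_2·(x_2/x_1)) and x_2* = (x_2/x_1)·x_1*.
Numerically x_2/x_1 = 0.00799, so x_1* = 105/(8 + 35.8·0.00799) = 12.6719 and x_2* = 0.00799·12.6719 = 0.1012.
Expenditure on x_1: 8·12.6719 = 101.3754; share = 0.9655.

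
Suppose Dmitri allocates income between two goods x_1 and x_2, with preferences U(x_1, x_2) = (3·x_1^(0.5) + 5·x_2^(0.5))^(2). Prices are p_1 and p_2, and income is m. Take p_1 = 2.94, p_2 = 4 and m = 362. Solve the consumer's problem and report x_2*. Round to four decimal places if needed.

x_2* = 60.7466

MRS = MU_x_1/MU_x_2 = (3/5)·(x_2/x_1)^(0.5). Set equal to p_1/p_2.
Solve for the ratio: x_2/x_1 = [(5/3)·p_1/p_2]^(2).
With the ratio pinned down, the budget gives x_1* = m/(p_1 + p_2·(x_2/x_1)) and x_2* = (x_2/x_1)·x_1*.
Numerically x_2/x_1 = 1.500625, so x_1* = 362/(2.94 + 4·1.500625) = 40.4808 and x_2* = 1.500625·40.4808 = 60.7466.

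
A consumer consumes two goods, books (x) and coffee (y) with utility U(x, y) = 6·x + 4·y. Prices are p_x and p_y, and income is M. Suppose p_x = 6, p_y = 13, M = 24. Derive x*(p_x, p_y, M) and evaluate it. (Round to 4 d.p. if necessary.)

Linear utility — the consumer picks whichever good has higher MU/price: 6/6 = 1 vs 4/13 = 0.3077.
x gives more utility per dollar, so spend all income on x: x* = M/p_x, y* = 0.
Numerically: x* = 4, y* = 0.

x* = 4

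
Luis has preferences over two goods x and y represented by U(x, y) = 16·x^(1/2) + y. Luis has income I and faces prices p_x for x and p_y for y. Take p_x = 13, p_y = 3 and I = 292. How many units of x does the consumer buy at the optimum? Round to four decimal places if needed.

x* = 3.4083

Set MRS = p_x/p_y: 8·x^(−1/2) = p_x/p_y.
Solve: √x = 8·p_y/p_x, so x*(p_x,p_y) = (8·p_y/p_x)², and y* = (I − p_x·x*)/p_y.
Plugging in: x* = (8·3/13)² = 3.4083.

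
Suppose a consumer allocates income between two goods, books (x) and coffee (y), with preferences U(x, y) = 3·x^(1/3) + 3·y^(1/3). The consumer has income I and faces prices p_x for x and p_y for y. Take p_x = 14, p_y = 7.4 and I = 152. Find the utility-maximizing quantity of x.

x* = 4.5705

MU_x ∝ 3·x^(-2/3), MU_y ∝ 3·y^(-2/3), so MRS = (y/x)^(2/3) = p_x/p_y.
Solve for the ratio: y/x = [p_x/p_y]^(1.5).
Substitute y = (y/x)·x into the budget: x* = I/(p_x + p_y·(y/x)).
Numerically y/x = 2.602223, so x* = 152/(14 + 7.4·2.602223) = 4.5705.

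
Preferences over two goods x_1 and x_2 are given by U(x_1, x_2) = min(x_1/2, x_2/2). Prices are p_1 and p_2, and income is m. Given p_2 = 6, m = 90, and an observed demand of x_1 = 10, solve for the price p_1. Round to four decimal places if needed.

With perfect complements, no substitution: consume in ratio x_1:x_2 = 2:2.
Budget: p_1·x_1 + p_2·x_1 = m, so (2·p_1 + 2·p_2)·x_1 = 2·m.
Demand: x_1*(p_1,p_2,m) = 2·m/(2·p_1 + 2·p_2), x_2* = 2·m/(2·p_1 + 2·p_2).
Set x_1* = 10 in the demand function and solve for p_1: p_1 = 3.

p_1 = 3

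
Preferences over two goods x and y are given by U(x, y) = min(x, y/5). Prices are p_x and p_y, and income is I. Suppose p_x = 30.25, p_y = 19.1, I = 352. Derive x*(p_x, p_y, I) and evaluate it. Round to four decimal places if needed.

With perfect complements, no substitution: consume in ratio x:y = 1:5.
Budget: p_x·x + p_y·5·x = I, so (p_x + 5·p_y)·x = I.
Demand: x*(p_x,p_y,I) = I/(p_x + 5·p_y), y* = 5·I/(p_x + 5·p_y).
Here 30.25 + 5·19.1 = 125.75, giving x* = 2.7992.

x* = 2.7992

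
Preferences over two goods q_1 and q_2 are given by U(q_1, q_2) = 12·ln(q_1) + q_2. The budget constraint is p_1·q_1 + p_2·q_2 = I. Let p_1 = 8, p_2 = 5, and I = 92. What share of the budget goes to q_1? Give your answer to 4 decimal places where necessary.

share on q_1 = 0.6522

So q_1*(p_1,p_2) = 12·p_2/p_1, independent of income; and q_2* = (I − 12·p_2)/p_2.
At the given prices: q_1* = 12·5/8 = 7.5, and q_2* = 6.4.
Expenditure on q_1: 8·7.5 = 60; share = 0.6522.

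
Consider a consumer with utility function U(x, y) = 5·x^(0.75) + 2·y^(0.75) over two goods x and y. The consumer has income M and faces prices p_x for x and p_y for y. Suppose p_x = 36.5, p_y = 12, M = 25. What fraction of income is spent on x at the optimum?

From the CES first-order condition, (5/2)·(y/x)^(0.25) = p_x/p_y.
Solve for the ratio: y/x = [(2/5)·p_x/p_y]^(4).
Substitute y = (y/x)·x into the budget: x* = M/(p_x + p_y·(y/x)).
Numerically y/x = 2.191222, so x* = 25/(36.5 + 12·2.191222) = 0.3981 and y* = 2.191222·0.3981 = 0.8724.
Expenditure on x: 36.5·0.3981 = 14.5315; share = 0.5813.

share on x = 0.5813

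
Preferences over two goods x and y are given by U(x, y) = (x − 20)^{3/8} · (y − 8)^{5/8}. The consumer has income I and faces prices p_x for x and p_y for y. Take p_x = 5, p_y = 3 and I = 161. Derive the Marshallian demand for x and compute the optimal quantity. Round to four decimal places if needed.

MRS = (3/5)·(y−8)/(x−20). Tangency with p_x/p_y gives y−8 = (5/3)·(p_x/p_y)·(x−20).
Substituting into the budget: x* = 20 + 0.375·(I − 20·p_x − 8·p_y)/p_x, and y* = 8 + 0.625·(…)/p_y.
Discretionary income = 161 − 20·5 − 8·3 = 37; x* = 20 + 0.375·37/5 = 22.775.

x* = 22.775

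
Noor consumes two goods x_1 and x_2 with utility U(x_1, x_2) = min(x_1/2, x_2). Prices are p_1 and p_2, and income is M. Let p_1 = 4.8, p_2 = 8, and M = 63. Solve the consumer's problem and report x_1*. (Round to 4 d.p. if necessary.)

Leontief preferences: the optimum is at the kink where x_1/2 = x_2/1, i.e. x_2 = (1/2)·x_1.
Budget: p_1·x_1 + p_2·(1/2)·x_1 = M, so (2·p_1 + p_2)·x_1 = 2·M.
Demand: x_1*(p_1,p_2,M) = 2·M/(2·p_1 + p_2), x_2* = M/(2·p_1 + p_2).
Here 2·4.8 + 8 = 17.6, giving x_1* = 7.1591.

x_1* = 7.1591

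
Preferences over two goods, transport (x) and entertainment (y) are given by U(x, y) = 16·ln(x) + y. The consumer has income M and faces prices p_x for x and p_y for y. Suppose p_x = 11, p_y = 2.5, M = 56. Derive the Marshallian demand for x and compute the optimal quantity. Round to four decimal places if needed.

Set MRS = p_x/p_y: (16/x)/1 = p_x/p_y.
So x*(p_x,p_y) = 16·p_y/p_x, independent of income; and y* = (M − 16·p_y)/p_y.
At the given prices: x* = 16·2.5/11 = 3.6364.

x* = 3.6364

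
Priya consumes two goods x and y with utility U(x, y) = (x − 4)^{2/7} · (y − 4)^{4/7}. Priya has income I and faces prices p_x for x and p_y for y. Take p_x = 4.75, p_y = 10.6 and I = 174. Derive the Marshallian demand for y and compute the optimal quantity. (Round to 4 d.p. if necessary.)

MRS = (1/2)·(y−4)/(x−4). Tangency with p_x/p_y gives y−4 = 2·(p_x/p_y)·(x−4).
After buying the subsistence bundle (4, 4), a share 1/3 of the remaining income goes to x: x* = 4 + 1/3·(I − 4p_x − 4p_y)/p_x.
Discretionary income = 174 − 4·4.75 − 4·10.6 = 112.6; y* = 4 + 2/3·112.6/10.6 = 11.0818.

y* = 11.0818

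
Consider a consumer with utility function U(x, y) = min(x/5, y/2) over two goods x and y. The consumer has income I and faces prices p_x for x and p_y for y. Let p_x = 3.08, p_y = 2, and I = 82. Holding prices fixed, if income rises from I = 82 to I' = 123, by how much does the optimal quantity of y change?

Here 5·3.08 + 2·2 = 19.4, giving y* = 8.4536.
At I' = 123: y* = 12.6804. Change: 12.6804 − 8.4536 = 4.2268.

Δy* = 4.2268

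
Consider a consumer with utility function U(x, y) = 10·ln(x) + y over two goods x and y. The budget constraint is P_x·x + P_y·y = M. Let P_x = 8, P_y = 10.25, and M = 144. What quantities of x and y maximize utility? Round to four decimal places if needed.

x* = 12.8125, y* = 4.0488

Set MRS = P_x/P_y: (10/x)/1 = P_x/P_y.
So x*(P_x,P_y) = 10·P_y/P_x, independent of income; and y* = (M − 10·P_y)/P_y.
At the given prices: x* = 10·10.25/8 = 12.8125, and y* = 4.0488.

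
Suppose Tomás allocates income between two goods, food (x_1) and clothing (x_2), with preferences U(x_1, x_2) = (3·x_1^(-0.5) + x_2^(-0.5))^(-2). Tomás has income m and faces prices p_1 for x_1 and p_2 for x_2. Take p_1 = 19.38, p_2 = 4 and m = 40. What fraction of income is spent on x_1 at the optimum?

share on x_1 = 0.7787

MRS = MU_x_1/MU_x_2 = 3·(x_2/x_1)^(1.5). Set equal to p_1/p_2.
Hence x_2/x_1 = ((1/3)·p_1/p_2)^(1/(1.5)), i.e. raised to the 2/3 power.
Substitute x_2 = (x_2/x_1)·x_1 into the budget: x_1* = m/(p_1 + p_2·(x_2/x_1)).
Numerically x_2/x_1 = 1.376517, so x_1* = 40/(19.38 + 4·1.376517) = 1.6073 and x_2* = 1.376517·1.6073 = 2.2125.
Expenditure on x_1: 19.38·1.6073 = 31.15; share = 0.7787.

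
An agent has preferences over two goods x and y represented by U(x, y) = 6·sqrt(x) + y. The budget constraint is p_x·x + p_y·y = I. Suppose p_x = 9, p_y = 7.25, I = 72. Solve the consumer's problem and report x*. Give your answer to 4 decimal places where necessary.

Utility is quasi-linear in y; the FOC for x is 3/√x = p_x/p_y.
Thus x* = (3·p_y/p_x)² — independent of I — with the rest of income spent on y.
Plugging in: x* = (3·7.25/9)² = 5.8403.

x* = 5.8403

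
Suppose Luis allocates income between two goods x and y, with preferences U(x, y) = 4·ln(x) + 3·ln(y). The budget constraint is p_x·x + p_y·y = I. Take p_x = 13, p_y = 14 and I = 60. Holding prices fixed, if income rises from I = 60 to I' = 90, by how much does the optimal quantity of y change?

Δy* = 0.9184

MU_x/MU_y = (4·y)/(3·x); tangency sets this equal to p_x/p_y.
Rearranging, p_y·y = (3/4)·p_x·x. Substituting into the budget gives p_x·x·(1 + (3/4)) = I.
Demand: x*(p_x,p_y,I) = 4/7·I/p_x and y* = 3/7·I/p_y.
At p_x=13, p_y=14, I=60: y* = 3/7·60/14 = 1.8367.
At I' = 90: y* = 2.7551. Change: 2.7551 − 1.8367 = 0.9184.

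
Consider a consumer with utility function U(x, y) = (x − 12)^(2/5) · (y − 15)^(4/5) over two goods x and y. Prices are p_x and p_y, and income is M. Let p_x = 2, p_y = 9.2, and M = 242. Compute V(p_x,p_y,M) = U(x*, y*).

MRS = (1/2)·(y−15)/(x−12). Tangency with p_x/p_y gives y−15 = 2·(p_x/p_y)·(x−12).
Substituting into the budget: x* = 12 + 1/3·(M − 12·p_x − 15·p_y)/p_x, and y* = 15 + 2/3·(…)/p_y.
Discretionary income = 242 − 12·2 − 15·9.2 = 80; x* = 12 + 1/3·80/2 = 25.3333; y* = 15 + 2/3·80/9.2 = 20.7971.
Utility at the optimum: U(25.3333, 20.7971) = 11.4959.

V = 11.4959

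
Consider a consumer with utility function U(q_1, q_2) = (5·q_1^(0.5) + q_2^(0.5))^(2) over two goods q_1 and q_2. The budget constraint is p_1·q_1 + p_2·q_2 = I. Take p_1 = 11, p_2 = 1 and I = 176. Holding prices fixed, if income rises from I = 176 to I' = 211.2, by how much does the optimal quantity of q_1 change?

Δq_1* = 2.2222

MU_q_1 ∝ 5·q_1^(-0.5), MU_q_2 ∝ q_2^(-0.5), so MRS = 5·(q_2/q_1)^(0.5) = p_1/p_2.
Solve for the ratio: q_2/q_1 = [(1/5)·p_1/p_2]^(2).
Substitute q_2 = (q_2/q_1)·q_1 into the budget: q_1* = I/(p_1 + p_2·(q_2/q_1)).
Numerically q_2/q_1 = 4.84, so q_1* = 176/(11 + 1·4.84) = 11.1111.
At I' = 211.2: q_1* = 13.3333. Change: 13.3333 − 11.1111 = 2.2222.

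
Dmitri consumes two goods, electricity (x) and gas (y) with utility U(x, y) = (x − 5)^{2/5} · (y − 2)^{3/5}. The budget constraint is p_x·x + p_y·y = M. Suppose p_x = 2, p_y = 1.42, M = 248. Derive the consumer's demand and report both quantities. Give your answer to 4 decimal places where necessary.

x* = 52.032, y* = 101.3634

This is Cobb-Douglas in (x−5, y−2): tangency gives 0.4·p_y·(y−2) = 0.6·p_x·(x−5).
Substituting into the budget: x* = 5 + 0.4·(M − 5·p_x − 2·p_y)/p_x, and y* = 2 + 0.6·(…)/p_y.
Discretionary income = 248 − 5·2 − 2·1.42 = 235.16; x* = 5 + 0.4·235.16/2 = 52.032; y* = 2 + 0.6·235.16/1.42 = 101.3634.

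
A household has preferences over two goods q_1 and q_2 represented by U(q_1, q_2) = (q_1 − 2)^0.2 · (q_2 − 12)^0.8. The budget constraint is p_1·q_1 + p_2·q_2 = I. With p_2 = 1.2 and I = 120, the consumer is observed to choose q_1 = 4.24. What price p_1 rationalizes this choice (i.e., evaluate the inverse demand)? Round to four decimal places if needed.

MRS = (1/4)·(q_2−12)/(q_1−2). Tangency with p_1/p_2 gives q_2−12 = 4·(p_1/p_2)·(q_1−2).
Substituting into the budget: q_1* = 2 + 0.2·(I − 2·p_1 − 12·p_2)/p_1, and q_2* = 12 + 0.8·(…)/p_2.
Set q_1* = 4.24 in the demand function and solve for p_1: p_1 = 8.

p_1 = 8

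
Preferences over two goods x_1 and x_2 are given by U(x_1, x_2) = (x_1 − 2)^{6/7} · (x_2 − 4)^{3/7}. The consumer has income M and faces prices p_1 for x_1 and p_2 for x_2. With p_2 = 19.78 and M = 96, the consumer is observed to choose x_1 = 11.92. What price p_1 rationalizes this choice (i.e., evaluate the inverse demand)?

p_1 = 1

This is Cobb-Douglas in (x_1−2, x_2−4): tangency gives 6/7·p_2·(x_2−4) = 3/7·p_1·(x_1−2).
After buying the subsistence bundle (2, 4), a share 2/3 of the remaining income goes to x_1: x_1* = 2 + 2/3·(M − 2p_1 − 4p_2)/p_1.
Set x_1* = 11.92 in the demand function and solve for p_1: p_1 = 1.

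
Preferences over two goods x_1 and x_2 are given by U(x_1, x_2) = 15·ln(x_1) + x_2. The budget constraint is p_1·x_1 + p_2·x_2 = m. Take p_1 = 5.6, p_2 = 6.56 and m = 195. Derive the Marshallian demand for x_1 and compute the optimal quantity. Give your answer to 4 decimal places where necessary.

x_1* = 17.5714

So x_1*(p_1,p_2) = 15·p_2/p_1, independent of income; and x_2* = (m − 15·p_2)/p_2.
At the given prices: x_1* = 15·6.56/5.6 = 17.5714.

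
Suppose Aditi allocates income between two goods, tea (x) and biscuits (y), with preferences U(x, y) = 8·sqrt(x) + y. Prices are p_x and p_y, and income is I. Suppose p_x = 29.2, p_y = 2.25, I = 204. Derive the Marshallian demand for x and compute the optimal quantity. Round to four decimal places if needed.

Thus x* = (4·p_y/p_x)² — independent of I — with the rest of income spent on y.
Plugging in: x* = (4·2.25/29.2)² = 0.095.

x* = 0.095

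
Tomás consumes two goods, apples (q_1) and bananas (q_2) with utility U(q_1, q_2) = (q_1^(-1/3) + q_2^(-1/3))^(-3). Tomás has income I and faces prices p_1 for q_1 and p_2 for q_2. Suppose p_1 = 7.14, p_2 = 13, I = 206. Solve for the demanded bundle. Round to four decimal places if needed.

MU_q_1 ∝ q_1^(-4/3), MU_q_2 ∝ q_2^(-4/3), so MRS = (q_2/q_1)^(4/3) = p_1/p_2.
Solve for the ratio: q_2/q_1 = [p_1/p_2]^(0.75).
With the ratio pinned down, the budget gives q_1* = I/(p_1 + p_2·(q_2/q_1)) and q_2* = (q_2/q_1)·q_1*.
Numerically q_2/q_1 = 0.637993, so q_1* = 206/(7.14 + 13·0.637993) = 13.3472 and q_2* = 0.637993·13.3472 = 8.5154.

q_1* = 13.3472, q_2* = 8.5154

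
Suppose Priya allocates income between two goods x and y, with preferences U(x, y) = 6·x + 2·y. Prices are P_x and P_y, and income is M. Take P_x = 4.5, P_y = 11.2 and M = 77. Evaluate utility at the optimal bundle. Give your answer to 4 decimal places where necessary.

V = 102.6667

x gives more utility per dollar, so spend all income on x: x* = M/P_x, y* = 0.
Numerically: x* = 17.1111, y* = 0.
Utility at the optimum: U(17.1111, 0) = 102.6667.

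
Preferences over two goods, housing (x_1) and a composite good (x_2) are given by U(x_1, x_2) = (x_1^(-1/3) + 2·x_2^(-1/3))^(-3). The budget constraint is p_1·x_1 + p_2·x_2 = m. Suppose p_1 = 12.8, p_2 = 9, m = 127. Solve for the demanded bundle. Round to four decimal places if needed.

x_1* = 3.9062, x_2* = 8.5556

MRS = MU_x_1/MU_x_2 = (1/2)·(x_2/x_1)^(4/3). Set equal to p_1/p_2.
Hence x_2/x_1 = (2·p_1/p_2)^(1/(4/3)), i.e. raised to the 0.75 power.
With the ratio pinned down, the budget gives x_1* = m/(p_1 + p_2·(x_2/x_1)) and x_2* = (x_2/x_1)·x_1*.
Numerically x_2/x_1 = 2.190272, so x_1* = 127/(12.8 + 9·2.190272) = 3.9062 and x_2* = 2.190272·3.9062 = 8.5556.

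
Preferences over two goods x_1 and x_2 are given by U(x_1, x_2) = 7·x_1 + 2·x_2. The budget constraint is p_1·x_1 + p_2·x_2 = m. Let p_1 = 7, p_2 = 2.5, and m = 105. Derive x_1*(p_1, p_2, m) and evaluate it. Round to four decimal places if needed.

x_1* = 15

Perfect substitutes: compare marginal utility per dollar. 7/p_1 vs 2/p_2 → 1 vs 0.8.
x_1 gives more utility per dollar, so spend all income on x_1: x_1* = m/p_1, x_2* = 0.
Numerically: x_1* = 15, x_2* = 0.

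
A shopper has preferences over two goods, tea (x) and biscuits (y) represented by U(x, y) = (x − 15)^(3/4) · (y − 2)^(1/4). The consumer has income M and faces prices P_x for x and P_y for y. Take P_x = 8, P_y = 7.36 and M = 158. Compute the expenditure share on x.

Discretionary income = 158 − 15·8 − 2·7.36 = 23.28; x* = 15 + 0.75·23.28/8 = 17.1825; y* = 2 + 0.25·23.28/7.36 = 2.7908.
Expenditure on x: 8·17.1825 = 137.46; share = 0.87.

share on x = 0.87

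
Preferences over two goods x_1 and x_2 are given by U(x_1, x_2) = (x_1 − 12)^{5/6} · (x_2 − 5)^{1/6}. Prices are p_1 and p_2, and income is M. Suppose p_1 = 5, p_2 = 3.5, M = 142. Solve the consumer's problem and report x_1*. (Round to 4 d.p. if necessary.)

MRS = 5·(x_2−5)/(x_1−12). Tangency with p_1/p_2 gives x_2−5 = (1/5)·(p_1/p_2)·(x_1−12).
After buying the subsistence bundle (12, 5), a share 5/6 of the remaining income goes to x_1: x_1* = 12 + 5/6·(M − 12p_1 − 5p_2)/p_1.
Discretionary income = 142 − 12·5 − 5·3.5 = 64.5; x_1* = 12 + 5/6·64.5/5 = 22.75.

x_1* = 22.75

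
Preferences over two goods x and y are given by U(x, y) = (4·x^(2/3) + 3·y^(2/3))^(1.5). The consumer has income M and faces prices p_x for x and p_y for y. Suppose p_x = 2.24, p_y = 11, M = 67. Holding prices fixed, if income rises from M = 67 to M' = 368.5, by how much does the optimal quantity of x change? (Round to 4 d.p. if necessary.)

From the CES first-order condition, (4/3)·(y/x)^(1/3) = p_x/p_y.
Solve for the ratio: y/x = [(3/4)·p_x/p_y]^(3).
With the ratio pinned down, the budget gives x* = M/(p_x + p_y·(y/x)) and y* = (y/x)·x*.
Numerically y/x = 0.003562, so x* = 67/(2.24 + 11·0.003562) = 29.3964.
At M' = 368.5: x* = 161.6805. Change: 161.6805 − 29.3964 = 132.284.

Δx* = 132.284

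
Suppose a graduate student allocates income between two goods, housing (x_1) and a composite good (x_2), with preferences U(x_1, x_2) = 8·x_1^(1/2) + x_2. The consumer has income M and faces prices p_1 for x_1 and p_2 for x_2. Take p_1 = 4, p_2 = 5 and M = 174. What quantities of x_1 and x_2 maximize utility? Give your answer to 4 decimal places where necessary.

x_1* = 25, x_2* = 14.8

MU_x_1 = 4/√x_1, MU_x_2 = 1. Tangency: 4/√x_1 = p_1/p_2.
Solve: √x_1 = 4·p_2/p_1, so x_1*(p_1,p_2) = (4·p_2/p_1)², and x_2* = (M − p_1·x_1*)/p_2.
Plugging in: x_1* = (4·5/4)² = 25, x_2* = 14.8.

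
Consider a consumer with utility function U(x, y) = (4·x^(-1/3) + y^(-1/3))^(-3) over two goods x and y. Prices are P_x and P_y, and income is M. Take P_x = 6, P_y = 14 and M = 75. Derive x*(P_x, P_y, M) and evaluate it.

Numerically y/x = 0.187272, so x* = 75/(6 + 14·0.187272) = 8.6989.

x* = 8.6989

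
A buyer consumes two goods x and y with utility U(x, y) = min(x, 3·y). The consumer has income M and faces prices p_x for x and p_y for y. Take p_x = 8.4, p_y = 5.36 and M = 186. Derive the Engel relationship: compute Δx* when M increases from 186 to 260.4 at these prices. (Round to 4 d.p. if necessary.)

Δx* = 7.3037

Here 3·8.4 + 5.36 = 30.56, giving x* = 18.2592.
At M' = 260.4: x* = 25.5628. Change: 25.5628 − 18.2592 = 7.3037.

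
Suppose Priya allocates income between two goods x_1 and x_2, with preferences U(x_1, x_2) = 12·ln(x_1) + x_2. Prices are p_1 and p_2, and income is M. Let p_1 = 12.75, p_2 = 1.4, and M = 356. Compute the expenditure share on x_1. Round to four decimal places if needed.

share on x_1 = 0.0472

MU_x_1 = 12/x_1, MU_x_2 = 1. Tangency: 12/x_1 = p_1/p_2.
So x_1*(p_1,p_2) = 12·p_2/p_1, independent of income; and x_2* = (M − 12·p_2)/p_2.
At the given prices: x_1* = 12·1.4/12.75 = 1.3176, and x_2* = 242.2857.
Expenditure on x_1: 12.75·1.3176 = 16.8; share = 0.0472.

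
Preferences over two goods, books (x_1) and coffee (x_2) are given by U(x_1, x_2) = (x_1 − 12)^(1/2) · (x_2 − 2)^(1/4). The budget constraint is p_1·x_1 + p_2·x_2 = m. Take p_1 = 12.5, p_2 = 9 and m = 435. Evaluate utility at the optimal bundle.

V = 6.6918

Substituting into the budget: x_1* = 12 + 2/3·(m − 12·p_1 − 2·p_2)/p_1, and x_2* = 2 + 1/3·(…)/p_2.
Discretionary income = 435 − 12·12.5 − 2·9 = 267; x_1* = 12 + 2/3·267/12.5 = 26.24; x_2* = 2 + 1/3·267/9 = 11.8889.
Utility at the optimum: U(26.24, 11.8889) = 6.6918.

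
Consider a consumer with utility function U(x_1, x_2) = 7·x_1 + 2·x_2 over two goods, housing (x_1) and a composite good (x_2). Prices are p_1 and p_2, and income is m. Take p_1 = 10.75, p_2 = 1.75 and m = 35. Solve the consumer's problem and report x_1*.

x_1* = 0

x_2 gives more utility per dollar, so spend all income on x_2: x_2* = m/p_2, x_1* = 0.
Numerically: x_1* = 0, x_2* = 20.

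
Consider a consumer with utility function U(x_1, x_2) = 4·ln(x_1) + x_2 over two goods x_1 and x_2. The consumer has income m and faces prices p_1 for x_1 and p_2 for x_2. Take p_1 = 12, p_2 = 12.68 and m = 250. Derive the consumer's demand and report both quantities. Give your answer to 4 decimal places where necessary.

x_1* = 4.2267, x_2* = 15.7161

Set MRS = p_1/p_2: (4/x_1)/1 = p_1/p_2.
So x_1*(p_1,p_2) = 4·p_2/p_1, independent of income; and x_2* = (m − 4·p_2)/p_2.
At the given prices: x_1* = 4·12.68/12 = 4.2267, and x_2* = 15.7161.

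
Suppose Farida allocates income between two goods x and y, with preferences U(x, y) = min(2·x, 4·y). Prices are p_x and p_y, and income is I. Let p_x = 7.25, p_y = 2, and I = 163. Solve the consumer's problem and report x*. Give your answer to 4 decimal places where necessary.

x* = 19.7576

Leontief preferences: the optimum is at the kink where x/4 = y/2, i.e. y = (1/2)·x.
Budget: p_x·x + p_y·(1/2)·x = I, so (4·p_x + 2·p_y)·x = 4·I.
Demand: x*(p_x,p_y,I) = 4·I/(4·p_x + 2·p_y), y* = 2·I/(4·p_x + 2·p_y).
Here 4·7.25 + 2·2 = 33, giving x* = 19.7576.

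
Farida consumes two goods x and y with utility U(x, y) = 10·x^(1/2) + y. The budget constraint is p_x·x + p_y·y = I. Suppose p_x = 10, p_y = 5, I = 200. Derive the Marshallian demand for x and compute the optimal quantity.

MU_x = 5/√x, MU_y = 1. Tangency: 5/√x = p_x/p_y.
Solve: √x = 5·p_y/p_x, so x*(p_x,p_y) = (5·p_y/p_x)², and y* = (I − p_x·x*)/p_y.
Plugging in: x* = (5·5/10)² = 6.25.

x* = 6.25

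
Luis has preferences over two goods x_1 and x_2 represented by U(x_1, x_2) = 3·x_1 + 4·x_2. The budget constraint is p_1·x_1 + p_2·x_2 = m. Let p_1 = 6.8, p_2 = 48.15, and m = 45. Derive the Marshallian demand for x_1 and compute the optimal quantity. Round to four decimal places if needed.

Perfect substitutes: compare marginal utility per dollar. 3/p_1 vs 4/p_2 → 0.4412 vs 0.0831.
x_1 gives more utility per dollar, so spend all income on x_1: x_1* = m/p_1, x_2* = 0.
Numerically: x_1* = 6.6176, x_2* = 0.

x_1* = 6.6176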